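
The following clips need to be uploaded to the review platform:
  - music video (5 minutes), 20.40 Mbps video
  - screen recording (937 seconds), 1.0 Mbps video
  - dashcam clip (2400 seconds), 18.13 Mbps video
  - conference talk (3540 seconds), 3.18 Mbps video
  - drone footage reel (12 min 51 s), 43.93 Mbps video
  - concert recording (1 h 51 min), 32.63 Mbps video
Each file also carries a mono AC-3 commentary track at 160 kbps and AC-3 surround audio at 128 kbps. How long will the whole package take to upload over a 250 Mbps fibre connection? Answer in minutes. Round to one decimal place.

21.1 minutes

Audio total: 160 + 128 = 288 kbps = 0.288 Mbps.
music video: 20.688 Mbps × 300 s = 6206.4 Mb
screen recording: 1.288 Mbps × 937 s = 1206.9 Mb
dashcam clip: 18.418 Mbps × 2400 s = 44203.2 Mb
conference talk: 3.468 Mbps × 3540 s = 12276.7 Mb
drone footage reel: 44.218 Mbps × 771 s = 34092.1 Mb
concert recording: 32.918 Mbps × 6660 s = 219233.9 Mb
Total: 317219.1 Mb = 39652.4 MB.
At 250 Mbps: 317219.1 / 250 = 1269 s ≈ 21.1 minutes.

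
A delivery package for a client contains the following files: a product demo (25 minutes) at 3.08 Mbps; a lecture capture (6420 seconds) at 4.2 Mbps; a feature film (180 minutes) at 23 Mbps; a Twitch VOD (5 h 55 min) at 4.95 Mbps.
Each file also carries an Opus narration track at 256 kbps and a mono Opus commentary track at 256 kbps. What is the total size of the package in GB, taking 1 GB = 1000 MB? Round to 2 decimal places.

Audio total: 256 + 256 = 512 kbps = 0.512 Mbps.
product demo: 3.592 Mbps × 1500 s = 5388.0 Mb
lecture capture: 4.712 Mbps × 6420 s = 30251.0 Mb
feature film: 23.512 Mbps × 10800 s = 253929.6 Mb
Twitch VOD: 5.462 Mbps × 21300 s = 116340.6 Mb
Total: 405909.2 Mb = 50738.7 MB.
= 50.74 GB.

50.74 GB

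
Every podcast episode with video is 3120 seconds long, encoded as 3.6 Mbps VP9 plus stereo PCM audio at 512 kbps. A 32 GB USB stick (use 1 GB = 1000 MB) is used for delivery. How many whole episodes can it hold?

19

Audio: 512 kbps = 0.512 Mbps.
Total bitrate: 4.112 Mbps.
Per item: 4.112 Mbps × 3120 s = 12,829 Mb = 1,604 MB.
Capacity: 32 GB = 256,000 Mb; 19.95 items → 19 complete.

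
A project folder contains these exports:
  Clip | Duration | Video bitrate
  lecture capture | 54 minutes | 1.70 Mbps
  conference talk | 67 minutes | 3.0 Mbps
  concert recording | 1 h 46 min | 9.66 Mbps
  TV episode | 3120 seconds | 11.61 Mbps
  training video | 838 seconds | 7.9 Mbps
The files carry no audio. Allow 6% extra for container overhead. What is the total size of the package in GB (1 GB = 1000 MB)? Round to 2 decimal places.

16.14 GB

lecture capture: 1.700 Mbps × 3240 s × 1.06 = 5838.5 Mb
conference talk: 3.000 Mbps × 4020 s × 1.06 = 12783.6 Mb
concert recording: 9.660 Mbps × 6360 s × 1.06 = 65123.9 Mb
TV episode: 11.610 Mbps × 3120 s × 1.06 = 38396.6 Mb
training video: 7.900 Mbps × 838 s × 1.06 = 7017.4 Mb
Total: 129159.9 Mb = 16145.0 MB.
= 16.14 GB.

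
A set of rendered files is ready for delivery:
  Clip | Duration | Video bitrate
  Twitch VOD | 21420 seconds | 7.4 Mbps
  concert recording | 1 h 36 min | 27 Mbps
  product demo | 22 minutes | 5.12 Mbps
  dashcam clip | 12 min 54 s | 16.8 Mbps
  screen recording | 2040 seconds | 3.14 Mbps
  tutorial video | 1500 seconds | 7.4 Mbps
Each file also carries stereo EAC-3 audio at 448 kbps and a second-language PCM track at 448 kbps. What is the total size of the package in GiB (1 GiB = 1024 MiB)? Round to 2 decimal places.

44.32 GiB

Audio total: 448 + 448 = 896 kbps = 0.896 Mbps.
Twitch VOD: 8.296 Mbps × 21420 s = 177700.3 Mb
concert recording: 27.896 Mbps × 5760 s = 160681.0 Mb
product demo: 6.016 Mbps × 1320 s = 7941.1 Mb
dashcam clip: 17.696 Mbps × 774 s = 13696.7 Mb
screen recording: 4.036 Mbps × 2040 s = 8233.4 Mb
tutorial video: 8.296 Mbps × 1500 s = 12444.0 Mb
Total: 380696.5 Mb = 47587.1 MB.
= 44.32 GiB.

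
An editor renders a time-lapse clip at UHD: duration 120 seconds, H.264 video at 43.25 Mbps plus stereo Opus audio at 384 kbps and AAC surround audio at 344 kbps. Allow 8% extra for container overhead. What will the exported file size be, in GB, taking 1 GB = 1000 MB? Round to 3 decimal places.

0.712 GB

Audio total: 384 + 344 = 728 kbps = 0.728 Mbps.
Total bitrate: 43.25 + 0.728 = 43.978 Mbps.
Stream data: 43.978 Mbps × 120 s = 5277.4 Mb.
With 8% container overhead: ×1.08.
5,700 Mb ÷ 8 = 712.4 MB → 0.7124 GB.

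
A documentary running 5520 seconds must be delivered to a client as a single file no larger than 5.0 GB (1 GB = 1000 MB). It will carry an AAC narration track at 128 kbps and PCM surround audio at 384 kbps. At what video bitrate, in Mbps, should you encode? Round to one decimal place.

Budget: 5.0 GB = 40000.0 Mb.
Total bitrate budget: 40000.0 Mb / 5520 s = 7.246 Mbps.
Audio total: 128 + 384 = 512 kbps = 0.512 Mbps.
Video: 7.246 − 0.512 = 6.734 Mbps.

6.7 Mbps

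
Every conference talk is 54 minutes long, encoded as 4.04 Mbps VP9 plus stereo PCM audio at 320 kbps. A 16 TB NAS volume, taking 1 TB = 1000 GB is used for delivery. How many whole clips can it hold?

54 min = 3240 s
Audio: 320 kbps = 0.320 Mbps.
Total bitrate: 4.360 Mbps.
Per item: 4.360 Mbps × 3240 s = 14,126 Mb = 1,766 MB.
Capacity: 16 TB = 128,000,000 Mb; 9061.05 items → 9061 complete.

9061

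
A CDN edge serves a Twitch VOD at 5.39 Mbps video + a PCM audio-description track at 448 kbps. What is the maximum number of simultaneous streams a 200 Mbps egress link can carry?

Audio: 448 kbps = 0.448 Mbps.
Per-viewer media rate: 5.838 Mbps.
200 Mbps = 200.0 Mbps; 200.0 / 5.838 = 34.26 → 34 viewers.

34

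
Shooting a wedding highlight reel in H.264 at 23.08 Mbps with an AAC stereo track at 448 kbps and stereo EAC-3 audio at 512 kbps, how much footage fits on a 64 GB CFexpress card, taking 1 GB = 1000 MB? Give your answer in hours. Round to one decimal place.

Audio total: 448 + 512 = 960 kbps = 0.960 Mbps.
Total bitrate: 23.08 + 0.960 = 24.040 Mbps.
Capacity: 64 GB = 512,000 Mb.
Recording time: 512,000 / 24.040 = 21,298 s ≈ 5.92 hours.

5.9 hours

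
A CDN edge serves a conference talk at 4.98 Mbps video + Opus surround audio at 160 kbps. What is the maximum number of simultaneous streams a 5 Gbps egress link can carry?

972

Audio: 160 kbps = 0.160 Mbps.
Per-viewer media rate: 5.140 Mbps.
5 Gbps = 5,000 Mbps; 5,000 / 5.140 = 972.76 → 972 viewers.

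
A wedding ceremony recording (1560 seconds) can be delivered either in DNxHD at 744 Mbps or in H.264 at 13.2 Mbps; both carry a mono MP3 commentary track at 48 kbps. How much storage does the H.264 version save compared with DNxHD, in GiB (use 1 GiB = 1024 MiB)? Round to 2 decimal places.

Audio: 48 kbps = 0.048 Mbps.
DNxHD: 744.048 Mbps × 1560 s = 1160714.9 Mb = 135.125 GiB.
H.264: 13.248 Mbps × 1560 s = 20666.9 Mb = 2.406 GiB.
Saving: 135.125 − 2.406 = 132.719 GiB.

132.72 GiB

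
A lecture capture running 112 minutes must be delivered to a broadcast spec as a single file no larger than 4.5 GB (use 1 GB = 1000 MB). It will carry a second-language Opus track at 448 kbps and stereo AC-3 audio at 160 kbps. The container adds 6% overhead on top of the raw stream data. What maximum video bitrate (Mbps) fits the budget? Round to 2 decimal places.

4.45 Mbps

Budget: 4.5 GB = 36000.0 Mb.
Stream payload after overhead: 36000.0 / 1.06 = 33962.3 Mb.
112 min = 6720 s
Total bitrate budget: 33962.3 Mb / 6720 s = 5.054 Mbps.
Audio total: 448 + 160 = 608 kbps = 0.608 Mbps.
Video: 5.054 − 0.608 = 4.446 Mbps.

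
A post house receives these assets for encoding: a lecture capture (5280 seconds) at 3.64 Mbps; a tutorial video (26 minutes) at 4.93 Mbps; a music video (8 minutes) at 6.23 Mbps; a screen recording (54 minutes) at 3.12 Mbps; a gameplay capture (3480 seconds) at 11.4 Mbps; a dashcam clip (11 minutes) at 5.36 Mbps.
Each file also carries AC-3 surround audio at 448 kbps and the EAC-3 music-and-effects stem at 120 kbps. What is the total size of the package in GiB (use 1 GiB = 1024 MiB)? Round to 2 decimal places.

10.66 GiB

Audio total: 448 + 120 = 568 kbps = 0.568 Mbps.
lecture capture: 4.208 Mbps × 5280 s = 22218.2 Mb
tutorial video: 5.498 Mbps × 1560 s = 8576.9 Mb
music video: 6.798 Mbps × 480 s = 3263.0 Mb
screen recording: 3.688 Mbps × 3240 s = 11949.1 Mb
gameplay capture: 11.968 Mbps × 3480 s = 41648.6 Mb
dashcam clip: 5.928 Mbps × 660 s = 3912.5 Mb
Total: 91568.4 Mb = 11446.0 MB.
= 10.66 GiB.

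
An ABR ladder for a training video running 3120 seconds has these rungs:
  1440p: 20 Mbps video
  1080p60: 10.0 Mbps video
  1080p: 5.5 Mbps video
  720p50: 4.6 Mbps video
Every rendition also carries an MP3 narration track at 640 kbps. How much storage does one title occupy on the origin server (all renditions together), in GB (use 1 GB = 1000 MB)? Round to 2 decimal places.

Audio: 640 kbps = 0.640 Mbps.
Sum of rendition bitrates: (20+0.640) + (10.0+0.640) + (5.5+0.640) + (4.6+0.640) = 42.660 Mbps.
× 3120 s = 133,099 Mb = 16,637 MB = 16.64 GB.

16.64 GB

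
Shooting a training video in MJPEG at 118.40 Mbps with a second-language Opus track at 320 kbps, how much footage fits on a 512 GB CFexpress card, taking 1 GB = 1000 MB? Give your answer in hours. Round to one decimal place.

9.6 hours

Audio: 320 kbps = 0.320 Mbps.
Total bitrate: 118.40 + 0.320 = 118.720 Mbps.
Capacity: 512 GB = 4,096,000 Mb.
Recording time: 4,096,000 / 118.720 = 34,501 s ≈ 9.58 hours.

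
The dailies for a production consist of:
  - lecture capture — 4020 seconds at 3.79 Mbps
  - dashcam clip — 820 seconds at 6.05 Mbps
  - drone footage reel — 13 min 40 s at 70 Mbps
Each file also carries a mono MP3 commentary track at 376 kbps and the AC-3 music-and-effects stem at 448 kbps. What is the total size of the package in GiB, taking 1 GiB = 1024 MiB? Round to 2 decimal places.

Audio total: 376 + 448 = 824 kbps = 0.824 Mbps.
lecture capture: 4.614 Mbps × 4020 s = 18548.3 Mb
dashcam clip: 6.874 Mbps × 820 s = 5636.7 Mb
drone footage reel: 70.824 Mbps × 820 s = 58075.7 Mb
Total: 82260.6 Mb = 10282.6 MB.
= 9.576 GiB.

9.58 GiB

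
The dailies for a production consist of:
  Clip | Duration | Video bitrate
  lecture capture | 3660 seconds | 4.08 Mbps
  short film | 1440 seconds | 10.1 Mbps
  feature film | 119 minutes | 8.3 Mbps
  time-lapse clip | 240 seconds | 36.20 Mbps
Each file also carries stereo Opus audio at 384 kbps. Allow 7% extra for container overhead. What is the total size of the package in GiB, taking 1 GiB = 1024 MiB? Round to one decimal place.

Audio: 384 kbps = 0.384 Mbps.
lecture capture: 4.464 Mbps × 3660 s × 1.07 = 17481.9 Mb
short film: 10.484 Mbps × 1440 s × 1.07 = 16153.7 Mb
feature film: 8.684 Mbps × 7140 s × 1.07 = 66344.0 Mb
time-lapse clip: 36.584 Mbps × 240 s × 1.07 = 9394.8 Mb
Total: 109374.5 Mb = 13671.8 MB.
= 12.73 GiB.

12.7 GiB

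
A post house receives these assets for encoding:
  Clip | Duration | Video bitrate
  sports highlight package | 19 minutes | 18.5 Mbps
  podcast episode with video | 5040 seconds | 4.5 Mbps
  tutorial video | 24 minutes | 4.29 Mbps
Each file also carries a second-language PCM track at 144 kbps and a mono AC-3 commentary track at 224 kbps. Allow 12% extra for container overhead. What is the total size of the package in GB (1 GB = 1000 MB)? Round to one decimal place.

Audio total: 144 + 224 = 368 kbps = 0.368 Mbps.
sports highlight package: 18.868 Mbps × 1140 s × 1.12 = 24090.7 Mb
podcast episode with video: 4.868 Mbps × 5040 s × 1.12 = 27478.9 Mb
tutorial video: 4.658 Mbps × 1440 s × 1.12 = 7512.4 Mb
Total: 59082.0 Mb = 7385.2 MB.
= 7.385 GB.

7.4 GB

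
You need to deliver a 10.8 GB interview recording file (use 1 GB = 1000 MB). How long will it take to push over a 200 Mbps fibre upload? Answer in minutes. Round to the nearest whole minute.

File: 10.8 GB = 86400.0 Mb.
At 200 Mbps: 86400.0 / 200 = 432.0 s ≈ 7.2 minutes.

7 minutes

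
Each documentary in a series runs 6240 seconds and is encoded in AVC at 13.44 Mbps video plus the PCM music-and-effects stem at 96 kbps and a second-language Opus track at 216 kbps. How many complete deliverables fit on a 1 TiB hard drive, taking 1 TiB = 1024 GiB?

102

Audio total: 96 + 216 = 312 kbps = 0.312 Mbps.
Total bitrate: 13.752 Mbps.
Per item: 13.752 Mbps × 6240 s = 85,812 Mb = 10,727 MB.
Capacity: 1 TiB = 8,796,093 Mb; 102.50 items → 102 complete.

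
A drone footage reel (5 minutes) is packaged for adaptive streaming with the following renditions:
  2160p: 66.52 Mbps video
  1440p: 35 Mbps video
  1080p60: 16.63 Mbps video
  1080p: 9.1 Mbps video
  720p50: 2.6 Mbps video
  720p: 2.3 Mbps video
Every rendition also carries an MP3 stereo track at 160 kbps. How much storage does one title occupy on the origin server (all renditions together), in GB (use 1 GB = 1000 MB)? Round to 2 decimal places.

4.99 GB

5 min = 300 s
Audio: 160 kbps = 0.160 Mbps.
Sum of rendition bitrates: (66.52+0.160) + (35+0.160) + (16.63+0.160) + (9.1+0.160) + (2.6+0.160) + (2.3+0.160) = 133.110 Mbps.
× 300 s = 39,933 Mb = 4,992 MB = 4.992 GB.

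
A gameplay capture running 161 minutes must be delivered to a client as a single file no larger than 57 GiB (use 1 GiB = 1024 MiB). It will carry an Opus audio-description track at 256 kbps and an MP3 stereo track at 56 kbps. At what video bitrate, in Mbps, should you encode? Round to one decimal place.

Budget: 57 GiB = 489626.3 Mb.
161 min = 9660 s
Total bitrate budget: 489626.3 Mb / 9660 s = 50.686 Mbps.
Audio total: 256 + 56 = 312 kbps = 0.312 Mbps.
Video: 50.686 − 0.312 = 50.374 Mbps.

50.4 Mbps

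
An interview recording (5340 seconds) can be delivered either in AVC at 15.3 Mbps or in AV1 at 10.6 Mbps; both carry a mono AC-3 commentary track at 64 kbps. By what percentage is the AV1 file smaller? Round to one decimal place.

Audio: 64 kbps = 0.064 Mbps.
AVC: 15.364 Mbps × 5340 s = 82043.8 Mb = 9.551 GiB.
AV1: 10.664 Mbps × 5340 s = 56945.8 Mb = 6.629 GiB.
Reduction: (1 − 6.629/9.551) × 100 = 30.59%.

30.6%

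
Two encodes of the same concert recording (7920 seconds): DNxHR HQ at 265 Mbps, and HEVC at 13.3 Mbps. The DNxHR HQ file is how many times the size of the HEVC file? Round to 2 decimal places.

19.92

DNxHR HQ: 265.000 Mbps × 7920 s = 2098800.0 Mb = 244.332 GiB.
HEVC: 13.300 Mbps × 7920 s = 105336.0 Mb = 12.263 GiB.
Ratio: 244.332 / 12.263 = 19.925.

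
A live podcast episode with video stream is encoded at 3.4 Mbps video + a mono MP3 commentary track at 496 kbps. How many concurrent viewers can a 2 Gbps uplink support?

513

Audio: 496 kbps = 0.496 Mbps.
Per-viewer media rate: 3.896 Mbps.
2 Gbps = 2,000 Mbps; 2,000 / 3.896 = 513.35 → 513 viewers.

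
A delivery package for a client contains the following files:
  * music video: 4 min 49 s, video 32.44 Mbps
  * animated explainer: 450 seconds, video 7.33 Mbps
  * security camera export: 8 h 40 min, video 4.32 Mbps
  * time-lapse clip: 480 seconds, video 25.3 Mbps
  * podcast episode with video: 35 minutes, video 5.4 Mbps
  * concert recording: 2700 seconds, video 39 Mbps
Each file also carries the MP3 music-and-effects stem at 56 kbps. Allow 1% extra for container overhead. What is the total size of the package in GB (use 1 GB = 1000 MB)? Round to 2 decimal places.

35.14 GB

Audio: 56 kbps = 0.056 Mbps.
music video: 32.496 Mbps × 289 s × 1.01 = 9485.3 Mb
animated explainer: 7.386 Mbps × 450 s × 1.01 = 3356.9 Mb
security camera export: 4.376 Mbps × 31200 s × 1.01 = 137896.5 Mb
time-lapse clip: 25.356 Mbps × 480 s × 1.01 = 12292.6 Mb
podcast episode with video: 5.456 Mbps × 2100 s × 1.01 = 11572.2 Mb
concert recording: 39.056 Mbps × 2700 s × 1.01 = 106505.7 Mb
Total: 281109.2 Mb = 35138.6 MB.
= 35.14 GB.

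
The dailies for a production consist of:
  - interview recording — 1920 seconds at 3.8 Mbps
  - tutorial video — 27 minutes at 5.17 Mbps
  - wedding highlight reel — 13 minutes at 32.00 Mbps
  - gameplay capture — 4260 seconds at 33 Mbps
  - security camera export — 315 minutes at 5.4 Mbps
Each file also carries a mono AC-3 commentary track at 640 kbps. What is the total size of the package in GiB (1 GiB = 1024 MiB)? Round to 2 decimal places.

35.02 GiB

Audio: 640 kbps = 0.640 Mbps.
interview recording: 4.440 Mbps × 1920 s = 8524.8 Mb
tutorial video: 5.810 Mbps × 1620 s = 9412.2 Mb
wedding highlight reel: 32.640 Mbps × 780 s = 25459.2 Mb
gameplay capture: 33.640 Mbps × 4260 s = 143306.4 Mb
security camera export: 6.040 Mbps × 18900 s = 114156.0 Mb
Total: 300858.6 Mb = 37607.3 MB.
= 35.02 GiB.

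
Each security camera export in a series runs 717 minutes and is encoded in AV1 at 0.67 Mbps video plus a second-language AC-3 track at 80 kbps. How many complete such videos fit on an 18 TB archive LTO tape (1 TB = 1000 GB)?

4463

717 min = 43020 s
Audio: 80 kbps = 0.080 Mbps.
Total bitrate: 0.750 Mbps.
Per item: 0.750 Mbps × 43020 s = 32,265 Mb = 4,033 MB.
Capacity: 18 TB = 144,000,000 Mb; 4463.04 items → 4463 complete.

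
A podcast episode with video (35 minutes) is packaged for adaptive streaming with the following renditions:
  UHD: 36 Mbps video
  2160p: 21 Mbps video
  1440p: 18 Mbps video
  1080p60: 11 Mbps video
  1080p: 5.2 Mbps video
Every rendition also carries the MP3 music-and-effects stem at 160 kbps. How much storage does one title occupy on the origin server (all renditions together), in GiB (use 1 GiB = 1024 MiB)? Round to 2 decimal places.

22.49 GiB

35 min = 2100 s
Audio: 160 kbps = 0.160 Mbps.
Sum of rendition bitrates: (36+0.160) + (21+0.160) + (18+0.160) + (11+0.160) + (5.2+0.160) = 92.000 Mbps.
× 2100 s = 193,200 Mb = 24,150 MB = 22.49 GiB.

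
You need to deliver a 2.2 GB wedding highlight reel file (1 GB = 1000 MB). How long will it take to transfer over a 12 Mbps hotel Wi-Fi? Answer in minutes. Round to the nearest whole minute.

File: 2.2 GB = 17600.0 Mb.
At 12 Mbps: 17600.0 / 12 = 1466.7 s ≈ 24.4 minutes.

24 minutes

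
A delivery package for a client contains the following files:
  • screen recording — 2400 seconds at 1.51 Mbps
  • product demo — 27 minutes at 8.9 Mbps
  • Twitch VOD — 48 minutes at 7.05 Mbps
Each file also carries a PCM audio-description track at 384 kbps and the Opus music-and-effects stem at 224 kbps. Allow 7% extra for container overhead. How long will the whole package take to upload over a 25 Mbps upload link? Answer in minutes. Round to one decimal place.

30.3 minutes

Audio total: 384 + 224 = 608 kbps = 0.608 Mbps.
screen recording: 2.118 Mbps × 2400 s × 1.07 = 5439.0 Mb
product demo: 9.508 Mbps × 1620 s × 1.07 = 16481.2 Mb
Twitch VOD: 7.658 Mbps × 2880 s × 1.07 = 23598.9 Mb
Total: 45519.1 Mb = 5689.9 MB.
At 25 Mbps: 45519.1 / 25 = 1821 s ≈ 30.3 minutes.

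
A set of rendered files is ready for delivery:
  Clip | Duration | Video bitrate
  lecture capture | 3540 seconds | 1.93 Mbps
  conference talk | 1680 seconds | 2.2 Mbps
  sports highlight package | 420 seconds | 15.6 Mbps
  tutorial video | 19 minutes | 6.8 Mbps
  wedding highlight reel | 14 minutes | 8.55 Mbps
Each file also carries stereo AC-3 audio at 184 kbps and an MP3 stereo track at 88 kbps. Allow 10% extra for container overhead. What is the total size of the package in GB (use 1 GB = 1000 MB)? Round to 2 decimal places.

4.69 GB

Audio total: 184 + 88 = 272 kbps = 0.272 Mbps.
lecture capture: 2.202 Mbps × 3540 s × 1.10 = 8574.6 Mb
conference talk: 2.472 Mbps × 1680 s × 1.10 = 4568.3 Mb
sports highlight package: 15.872 Mbps × 420 s × 1.10 = 7332.9 Mb
tutorial video: 7.072 Mbps × 1140 s × 1.10 = 8868.3 Mb
wedding highlight reel: 8.822 Mbps × 840 s × 1.10 = 8151.5 Mb
Total: 37495.5 Mb = 4686.9 MB.
= 4.687 GB.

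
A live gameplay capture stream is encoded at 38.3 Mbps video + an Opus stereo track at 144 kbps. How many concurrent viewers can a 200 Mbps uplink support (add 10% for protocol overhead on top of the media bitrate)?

Audio: 144 kbps = 0.144 Mbps.
Per-viewer media rate: 38.444 Mbps.
On the wire with 10% overhead: 42.288 Mbps.
200 Mbps = 200.0 Mbps; 200.0 / 42.288 = 4.73 → 4 viewers.

4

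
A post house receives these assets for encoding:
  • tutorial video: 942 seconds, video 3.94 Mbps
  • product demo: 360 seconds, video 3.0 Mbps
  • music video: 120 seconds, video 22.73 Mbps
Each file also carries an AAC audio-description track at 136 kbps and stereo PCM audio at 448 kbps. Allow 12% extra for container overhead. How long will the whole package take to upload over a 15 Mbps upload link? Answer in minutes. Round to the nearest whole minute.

Audio total: 136 + 448 = 584 kbps = 0.584 Mbps.
tutorial video: 4.524 Mbps × 942 s × 1.12 = 4773.0 Mb
product demo: 3.584 Mbps × 360 s × 1.12 = 1445.1 Mb
music video: 23.314 Mbps × 120 s × 1.12 = 3133.4 Mb
Total: 9351.5 Mb = 1168.9 MB.
At 15 Mbps: 9351.5 / 15 = 623 s ≈ 10.4 minutes.

10 minutes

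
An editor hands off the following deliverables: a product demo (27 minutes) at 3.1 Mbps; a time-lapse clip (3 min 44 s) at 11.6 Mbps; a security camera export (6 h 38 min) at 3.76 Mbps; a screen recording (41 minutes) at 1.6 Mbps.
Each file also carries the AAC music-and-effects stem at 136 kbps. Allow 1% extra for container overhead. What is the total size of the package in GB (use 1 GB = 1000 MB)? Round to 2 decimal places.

Audio: 136 kbps = 0.136 Mbps.
product demo: 3.236 Mbps × 1620 s × 1.01 = 5294.7 Mb
time-lapse clip: 11.736 Mbps × 224 s × 1.01 = 2655.2 Mb
security camera export: 3.896 Mbps × 23880 s × 1.01 = 93966.8 Mb
screen recording: 1.736 Mbps × 2460 s × 1.01 = 4313.3 Mb
Total: 106230.0 Mb = 13278.8 MB.
= 13.28 GB.

13.28 GB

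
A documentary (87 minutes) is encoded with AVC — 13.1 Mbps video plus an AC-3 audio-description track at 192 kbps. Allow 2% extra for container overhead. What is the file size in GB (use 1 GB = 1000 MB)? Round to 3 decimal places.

8.846 GB

87 min = 5220 s
Audio: 192 kbps = 0.192 Mbps.
Total bitrate: 13.1 + 0.192 = 13.292 Mbps.
Stream data: 13.292 Mbps × 5220 s = 69384.2 Mb.
With 2% container overhead: ×1.02.
70,772 Mb ÷ 8 = 8,846 MB → 8.846 GB.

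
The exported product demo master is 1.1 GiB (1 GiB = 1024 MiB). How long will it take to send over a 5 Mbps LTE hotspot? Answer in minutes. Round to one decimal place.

31.5 minutes

File: 1.1 GiB = 9448.9 Mb.
At 5 Mbps: 9448.9 / 5 = 1889.8 s ≈ 31.5 minutes.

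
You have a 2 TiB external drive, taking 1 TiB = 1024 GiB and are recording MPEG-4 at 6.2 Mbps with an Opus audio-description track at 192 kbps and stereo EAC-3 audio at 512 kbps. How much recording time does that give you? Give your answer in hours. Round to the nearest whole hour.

708 hours

Audio total: 192 + 512 = 704 kbps = 0.704 Mbps.
Total bitrate: 6.2 + 0.704 = 6.904 Mbps.
Capacity: 2 TiB = 17,592,186 Mb.
Recording time: 17,592,186 / 6.904 = 2,548,115 s ≈ 708 hours.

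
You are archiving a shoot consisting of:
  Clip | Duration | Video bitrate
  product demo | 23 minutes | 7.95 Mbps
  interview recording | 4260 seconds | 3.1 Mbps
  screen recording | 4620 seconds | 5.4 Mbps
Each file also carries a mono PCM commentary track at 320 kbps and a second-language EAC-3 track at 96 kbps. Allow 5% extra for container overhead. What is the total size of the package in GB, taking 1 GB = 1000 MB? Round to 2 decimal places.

Audio total: 320 + 96 = 416 kbps = 0.416 Mbps.
product demo: 8.366 Mbps × 1380 s × 1.05 = 12122.3 Mb
interview recording: 3.516 Mbps × 4260 s × 1.05 = 15727.1 Mb
screen recording: 5.816 Mbps × 4620 s × 1.05 = 28213.4 Mb
Total: 56062.8 Mb = 7007.9 MB.
= 7.008 GB.

7.01 GB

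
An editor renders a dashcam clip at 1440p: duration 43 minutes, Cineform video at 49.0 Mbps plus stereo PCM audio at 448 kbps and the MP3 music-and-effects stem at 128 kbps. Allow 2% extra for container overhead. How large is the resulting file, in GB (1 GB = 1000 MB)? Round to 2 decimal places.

43 min = 2580 s
Audio total: 448 + 128 = 576 kbps = 0.576 Mbps.
Total bitrate: 49.0 + 0.576 = 49.576 Mbps.
Stream data: 49.576 Mbps × 2580 s = 127906.1 Mb.
With 2% container overhead: ×1.02.
130,464 Mb ÷ 8 = 16,308 MB → 16.31 GB.

16.31 GB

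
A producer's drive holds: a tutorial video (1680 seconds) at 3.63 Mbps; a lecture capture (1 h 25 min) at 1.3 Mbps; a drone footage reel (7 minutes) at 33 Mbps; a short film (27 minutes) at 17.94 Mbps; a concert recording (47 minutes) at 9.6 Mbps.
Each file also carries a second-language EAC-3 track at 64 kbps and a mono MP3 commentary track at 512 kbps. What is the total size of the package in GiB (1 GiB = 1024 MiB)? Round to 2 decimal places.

Audio total: 64 + 512 = 576 kbps = 0.576 Mbps.
tutorial video: 4.206 Mbps × 1680 s = 7066.1 Mb
lecture capture: 1.876 Mbps × 5100 s = 9567.6 Mb
drone footage reel: 33.576 Mbps × 420 s = 14101.9 Mb
short film: 18.516 Mbps × 1620 s = 29995.9 Mb
concert recording: 10.176 Mbps × 2820 s = 28696.3 Mb
Total: 89427.8 Mb = 11178.5 MB.
= 10.41 GiB.

10.41 GiB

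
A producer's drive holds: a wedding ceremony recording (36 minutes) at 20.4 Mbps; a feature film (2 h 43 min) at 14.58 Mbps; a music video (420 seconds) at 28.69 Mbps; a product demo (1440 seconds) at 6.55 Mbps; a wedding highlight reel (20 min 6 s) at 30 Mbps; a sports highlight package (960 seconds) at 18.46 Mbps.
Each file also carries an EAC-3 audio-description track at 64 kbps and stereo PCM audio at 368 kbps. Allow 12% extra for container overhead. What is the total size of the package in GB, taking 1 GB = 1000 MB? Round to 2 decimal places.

37.65 GB

Audio total: 64 + 368 = 432 kbps = 0.432 Mbps.
wedding ceremony recording: 20.832 Mbps × 2160 s × 1.12 = 50396.8 Mb
feature film: 15.012 Mbps × 9780 s × 1.12 = 164435.4 Mb
music video: 29.122 Mbps × 420 s × 1.12 = 13699.0 Mb
product demo: 6.982 Mbps × 1440 s × 1.12 = 11260.6 Mb
wedding highlight reel: 30.432 Mbps × 1206 s × 1.12 = 41105.1 Mb
sports highlight package: 18.892 Mbps × 960 s × 1.12 = 20312.7 Mb
Total: 301209.6 Mb = 37651.2 MB.
= 37.65 GB.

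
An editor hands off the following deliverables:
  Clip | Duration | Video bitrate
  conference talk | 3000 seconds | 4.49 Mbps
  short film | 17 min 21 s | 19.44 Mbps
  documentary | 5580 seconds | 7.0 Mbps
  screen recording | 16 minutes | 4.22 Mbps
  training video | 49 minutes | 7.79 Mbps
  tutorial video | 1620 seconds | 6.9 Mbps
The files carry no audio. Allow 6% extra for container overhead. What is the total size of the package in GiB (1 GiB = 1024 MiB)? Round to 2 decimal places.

conference talk: 4.490 Mbps × 3000 s × 1.06 = 14278.2 Mb
short film: 19.440 Mbps × 1041 s × 1.06 = 21451.3 Mb
documentary: 7.000 Mbps × 5580 s × 1.06 = 41403.6 Mb
screen recording: 4.220 Mbps × 960 s × 1.06 = 4294.3 Mb
training video: 7.790 Mbps × 2940 s × 1.06 = 24276.8 Mb
tutorial video: 6.900 Mbps × 1620 s × 1.06 = 11848.7 Mb
Total: 117552.8 Mb = 14694.1 MB.
= 13.68 GiB.

13.68 GiB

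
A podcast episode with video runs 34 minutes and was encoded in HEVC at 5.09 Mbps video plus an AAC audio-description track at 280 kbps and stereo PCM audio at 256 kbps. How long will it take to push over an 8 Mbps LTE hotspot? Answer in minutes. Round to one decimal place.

23.9 minutes

34 min = 2040 s
Audio total: 280 + 256 = 536 kbps = 0.536 Mbps.
Total bitrate: 5.626 Mbps.
File: 5.626 Mbps × 2040 s = 11477.0 Mb.
At 8 Mbps: 11477.0 / 8 = 1434.6 s ≈ 23.9 minutes.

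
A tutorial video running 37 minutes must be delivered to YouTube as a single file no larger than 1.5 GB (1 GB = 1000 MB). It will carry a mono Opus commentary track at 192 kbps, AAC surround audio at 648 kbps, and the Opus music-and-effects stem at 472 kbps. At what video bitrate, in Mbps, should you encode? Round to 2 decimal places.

Budget: 1.5 GB = 12000.0 Mb.
37 min = 2220 s
Total bitrate budget: 12000.0 Mb / 2220 s = 5.405 Mbps.
Audio total: 192 + 648 + 472 = 1312 kbps = 1.312 Mbps.
Video: 5.405 − 1.312 = 4.093 Mbps.

4.09 Mbps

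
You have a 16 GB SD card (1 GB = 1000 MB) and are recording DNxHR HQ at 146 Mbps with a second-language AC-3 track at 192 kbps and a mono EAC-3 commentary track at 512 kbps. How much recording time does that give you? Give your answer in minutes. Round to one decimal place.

Audio total: 192 + 512 = 704 kbps = 0.704 Mbps.
Total bitrate: 146 + 0.704 = 146.704 Mbps.
Capacity: 16 GB = 128,000 Mb.
Recording time: 128,000 / 146.704 = 872.5 s ≈ 14.5 minutes.

14.5 minutes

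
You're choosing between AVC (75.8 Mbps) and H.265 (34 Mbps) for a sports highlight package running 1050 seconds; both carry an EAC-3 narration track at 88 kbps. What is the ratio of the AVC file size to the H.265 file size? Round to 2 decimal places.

Audio: 88 kbps = 0.088 Mbps.
AVC: 75.888 Mbps × 1050 s = 79682.4 Mb = 9.960 GB.
H.265: 34.088 Mbps × 1050 s = 35792.4 Mb = 4.474 GB.
Ratio: 9.960 / 4.474 = 2.226.

2.23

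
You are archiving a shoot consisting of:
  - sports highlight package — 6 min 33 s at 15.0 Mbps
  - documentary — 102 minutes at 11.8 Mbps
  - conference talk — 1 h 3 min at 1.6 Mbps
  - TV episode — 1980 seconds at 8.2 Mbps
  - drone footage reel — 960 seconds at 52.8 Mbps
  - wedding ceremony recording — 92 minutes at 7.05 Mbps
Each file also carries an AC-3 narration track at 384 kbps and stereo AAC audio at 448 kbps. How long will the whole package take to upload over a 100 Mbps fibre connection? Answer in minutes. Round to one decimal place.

34.3 minutes

Audio total: 384 + 448 = 832 kbps = 0.832 Mbps.
sports highlight package: 15.832 Mbps × 393 s = 6222.0 Mb
documentary: 12.632 Mbps × 6120 s = 77307.8 Mb
conference talk: 2.432 Mbps × 3780 s = 9193.0 Mb
TV episode: 9.032 Mbps × 1980 s = 17883.4 Mb
drone footage reel: 53.632 Mbps × 960 s = 51486.7 Mb
wedding ceremony recording: 7.882 Mbps × 5520 s = 43508.6 Mb
Total: 205601.5 Mb = 25700.2 MB.
At 100 Mbps: 205601.5 / 100 = 2056 s ≈ 34.3 minutes.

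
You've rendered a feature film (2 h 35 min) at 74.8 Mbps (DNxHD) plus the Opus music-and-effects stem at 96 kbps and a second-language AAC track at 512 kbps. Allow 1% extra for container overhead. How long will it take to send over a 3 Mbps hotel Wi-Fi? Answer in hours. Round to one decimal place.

2 h 35 min = 155 min = 9300 s
Audio total: 96 + 512 = 608 kbps = 0.608 Mbps.
Total bitrate: 75.408 Mbps.
File: 75.408 Mbps × 9300 s = 701294.4 Mb.
With 1% container overhead: ×1.01. → 708307.3 Mb.
At 3 Mbps: 708307.3 / 3 = 236102.4 s ≈ 65.6 hours.

65.6 hours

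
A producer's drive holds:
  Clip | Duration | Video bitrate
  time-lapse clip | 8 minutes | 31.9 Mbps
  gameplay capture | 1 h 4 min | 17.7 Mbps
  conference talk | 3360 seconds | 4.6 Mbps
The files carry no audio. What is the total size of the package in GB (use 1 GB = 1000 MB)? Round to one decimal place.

12.3 GB

time-lapse clip: 31.900 Mbps × 480 s = 15312.0 Mb
gameplay capture: 17.700 Mbps × 3840 s = 67968.0 Mb
conference talk: 4.600 Mbps × 3360 s = 15456.0 Mb
Total: 98736.0 Mb = 12342.0 MB.
= 12.34 GB.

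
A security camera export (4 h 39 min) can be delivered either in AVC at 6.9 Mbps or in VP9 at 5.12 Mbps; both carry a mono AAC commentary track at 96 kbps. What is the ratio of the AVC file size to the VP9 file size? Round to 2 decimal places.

4 h 39 min = 279 min = 16740 s
Audio: 96 kbps = 0.096 Mbps.
AVC: 6.996 Mbps × 16740 s = 117113.0 Mb = 14.639 GB.
VP9: 5.216 Mbps × 16740 s = 87315.8 Mb = 10.914 GB.
Ratio: 14.639 / 10.914 = 1.341.

1.34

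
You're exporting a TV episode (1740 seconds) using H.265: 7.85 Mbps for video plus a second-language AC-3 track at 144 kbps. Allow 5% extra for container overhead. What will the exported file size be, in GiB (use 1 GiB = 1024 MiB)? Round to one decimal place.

Audio: 144 kbps = 0.144 Mbps.
Total bitrate: 7.85 + 0.144 = 7.994 Mbps.
Stream data: 7.994 Mbps × 1740 s = 13909.6 Mb.
With 5% container overhead: ×1.05.
14,605 Mb = 1,825,629,750 bytes ÷ 1,073,741,824 = 1.700 GiB.

1.7 GiB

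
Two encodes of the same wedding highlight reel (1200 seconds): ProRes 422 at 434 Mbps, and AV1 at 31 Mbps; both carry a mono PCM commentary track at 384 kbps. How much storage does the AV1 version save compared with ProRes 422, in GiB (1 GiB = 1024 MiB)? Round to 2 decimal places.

56.30 GiB

Audio: 384 kbps = 0.384 Mbps.
ProRes 422: 434.384 Mbps × 1200 s = 521260.8 Mb = 60.683 GiB.
AV1: 31.384 Mbps × 1200 s = 37660.8 Mb = 4.384 GiB.
Saving: 60.683 − 4.384 = 56.298 GiB.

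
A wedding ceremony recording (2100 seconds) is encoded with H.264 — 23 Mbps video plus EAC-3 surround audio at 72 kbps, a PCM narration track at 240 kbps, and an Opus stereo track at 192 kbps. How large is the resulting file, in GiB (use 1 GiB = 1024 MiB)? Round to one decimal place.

5.7 GiB

Audio total: 72 + 240 + 192 = 504 kbps = 0.504 Mbps.
Total bitrate: 23 + 0.504 = 23.504 Mbps.
Stream data: 23.504 Mbps × 2100 s = 49358.4 Mb.
49,358 Mb = 6,169,800,000 bytes ÷ 1,073,741,824 = 5.746 GiB.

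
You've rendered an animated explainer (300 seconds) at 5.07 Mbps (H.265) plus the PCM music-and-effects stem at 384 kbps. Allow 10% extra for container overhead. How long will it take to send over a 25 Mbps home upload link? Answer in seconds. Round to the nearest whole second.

Audio: 384 kbps = 0.384 Mbps.
Total bitrate: 5.454 Mbps.
File: 5.454 Mbps × 300 s = 1636.2 Mb.
With 10% container overhead: ×1.10. → 1799.8 Mb.
At 25 Mbps: 1799.8 / 25 = 72.0 s ≈ 72 seconds.

72 seconds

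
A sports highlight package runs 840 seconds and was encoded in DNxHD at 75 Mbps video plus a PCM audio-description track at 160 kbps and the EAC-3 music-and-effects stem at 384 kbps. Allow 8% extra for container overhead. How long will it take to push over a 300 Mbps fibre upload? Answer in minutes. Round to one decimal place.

Audio total: 160 + 384 = 544 kbps = 0.544 Mbps.
Total bitrate: 75.544 Mbps.
File: 75.544 Mbps × 840 s = 63457.0 Mb.
With 8% container overhead: ×1.08. → 68533.5 Mb.
At 300 Mbps: 68533.5 / 300 = 228.4 s ≈ 3.81 minutes.

3.8 minutes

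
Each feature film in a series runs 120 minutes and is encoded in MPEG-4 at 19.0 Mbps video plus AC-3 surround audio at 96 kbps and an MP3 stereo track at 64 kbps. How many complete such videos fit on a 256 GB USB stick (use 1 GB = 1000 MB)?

120 min = 7200 s
Audio total: 96 + 64 = 160 kbps = 0.160 Mbps.
Total bitrate: 19.160 Mbps.
Per item: 19.160 Mbps × 7200 s = 137,952 Mb = 17,244 MB.
Capacity: 256 GB = 2,048,000 Mb; 14.85 items → 14 complete.

14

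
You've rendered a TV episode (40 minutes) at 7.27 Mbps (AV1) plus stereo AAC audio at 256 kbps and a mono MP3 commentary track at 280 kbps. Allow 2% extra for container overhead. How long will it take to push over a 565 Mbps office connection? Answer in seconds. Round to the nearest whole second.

34 seconds

40 min = 2400 s
Audio total: 256 + 280 = 536 kbps = 0.536 Mbps.
Total bitrate: 7.806 Mbps.
File: 7.806 Mbps × 2400 s = 18734.4 Mb.
With 2% container overhead: ×1.02. → 19109.1 Mb.
At 565 Mbps: 19109.1 / 565 = 33.8 s ≈ 33.8 seconds.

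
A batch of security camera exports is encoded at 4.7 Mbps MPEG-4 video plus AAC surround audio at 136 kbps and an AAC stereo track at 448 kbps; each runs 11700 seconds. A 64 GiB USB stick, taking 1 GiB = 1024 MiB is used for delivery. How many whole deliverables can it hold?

Audio total: 136 + 448 = 584 kbps = 0.584 Mbps.
Total bitrate: 5.284 Mbps.
Per item: 5.284 Mbps × 11700 s = 61,823 Mb = 7,728 MB.
Capacity: 64 GiB = 549,756 Mb; 8.89 items → 8 complete.

8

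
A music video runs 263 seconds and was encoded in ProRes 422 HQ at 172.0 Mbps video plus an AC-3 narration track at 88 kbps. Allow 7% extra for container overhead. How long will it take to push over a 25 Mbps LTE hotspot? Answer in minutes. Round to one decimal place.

32.3 minutes

Audio: 88 kbps = 0.088 Mbps.
Total bitrate: 172.088 Mbps.
File: 172.088 Mbps × 263 s = 45259.1 Mb.
With 7% container overhead: ×1.07. → 48427.3 Mb.
At 25 Mbps: 48427.3 / 25 = 1937.1 s ≈ 32.3 minutes.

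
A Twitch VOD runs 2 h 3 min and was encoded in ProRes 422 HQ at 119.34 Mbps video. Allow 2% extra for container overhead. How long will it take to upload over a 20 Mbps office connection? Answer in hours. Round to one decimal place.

12.5 hours

2 h 3 min = 123 min = 7380 s
File: 119.340 Mbps × 7380 s = 880729.2 Mb.
With 2% container overhead: ×1.02. → 898343.8 Mb.
At 20 Mbps: 898343.8 / 20 = 44917.2 s ≈ 12.5 hours.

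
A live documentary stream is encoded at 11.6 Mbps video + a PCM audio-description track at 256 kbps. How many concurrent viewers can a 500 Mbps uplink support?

Audio: 256 kbps = 0.256 Mbps.
Per-viewer media rate: 11.856 Mbps.
500 Mbps = 500.0 Mbps; 500.0 / 11.856 = 42.17 → 42 viewers.

42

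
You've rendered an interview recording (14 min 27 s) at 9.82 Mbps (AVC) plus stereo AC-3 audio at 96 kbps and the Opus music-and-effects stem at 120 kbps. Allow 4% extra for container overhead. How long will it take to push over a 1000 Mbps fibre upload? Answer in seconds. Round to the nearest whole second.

9 seconds

14 min 27 s = 867 s
Audio total: 96 + 120 = 216 kbps = 0.216 Mbps.
Total bitrate: 10.036 Mbps.
File: 10.036 Mbps × 867 s = 8701.2 Mb.
With 4% container overhead: ×1.04. → 9049.3 Mb.
At 1000 Mbps: 9049.3 / 1000 = 9.0 s ≈ 9.05 seconds.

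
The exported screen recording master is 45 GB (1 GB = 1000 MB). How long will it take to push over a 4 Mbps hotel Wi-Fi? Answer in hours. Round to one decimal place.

File: 45 GB = 360000.0 Mb.
At 4 Mbps: 360000.0 / 4 = 90000.0 s ≈ 25 hours.

25.0 hours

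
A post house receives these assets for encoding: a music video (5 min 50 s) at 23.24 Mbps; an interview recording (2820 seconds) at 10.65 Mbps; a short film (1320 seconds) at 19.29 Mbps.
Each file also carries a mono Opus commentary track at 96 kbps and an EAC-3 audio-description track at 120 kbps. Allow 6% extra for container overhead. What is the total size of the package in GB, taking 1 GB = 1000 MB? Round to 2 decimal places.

Audio total: 96 + 120 = 216 kbps = 0.216 Mbps.
music video: 23.456 Mbps × 350 s × 1.06 = 8702.2 Mb
interview recording: 10.866 Mbps × 2820 s × 1.06 = 32480.6 Mb
short film: 19.506 Mbps × 1320 s × 1.06 = 27292.8 Mb
Total: 68475.6 Mb = 8559.5 MB.
= 8.559 GB.

8.56 GB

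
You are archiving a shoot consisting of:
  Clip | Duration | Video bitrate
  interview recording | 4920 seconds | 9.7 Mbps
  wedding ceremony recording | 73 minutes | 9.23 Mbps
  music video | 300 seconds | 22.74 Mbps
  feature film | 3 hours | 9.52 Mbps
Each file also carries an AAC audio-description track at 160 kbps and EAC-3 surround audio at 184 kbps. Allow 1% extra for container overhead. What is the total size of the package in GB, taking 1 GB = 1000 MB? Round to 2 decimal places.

25.86 GB

Audio total: 160 + 184 = 344 kbps = 0.344 Mbps.
interview recording: 10.044 Mbps × 4920 s × 1.01 = 49910.6 Mb
wedding ceremony recording: 9.574 Mbps × 4380 s × 1.01 = 42353.5 Mb
music video: 23.084 Mbps × 300 s × 1.01 = 6994.5 Mb
feature film: 9.864 Mbps × 10800 s × 1.01 = 107596.5 Mb
Total: 206855.1 Mb = 25856.9 MB.
= 25.86 GB.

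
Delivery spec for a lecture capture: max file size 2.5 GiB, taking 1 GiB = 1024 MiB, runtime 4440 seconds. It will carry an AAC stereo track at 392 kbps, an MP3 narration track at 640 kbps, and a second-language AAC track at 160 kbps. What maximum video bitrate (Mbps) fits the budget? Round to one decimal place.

3.6 Mbps

Budget: 2.5 GiB = 21474.8 Mb.
Total bitrate budget: 21474.8 Mb / 4440 s = 4.837 Mbps.
Audio total: 392 + 640 + 160 = 1192 kbps = 1.192 Mbps.
Video: 4.837 − 1.192 = 3.645 Mbps.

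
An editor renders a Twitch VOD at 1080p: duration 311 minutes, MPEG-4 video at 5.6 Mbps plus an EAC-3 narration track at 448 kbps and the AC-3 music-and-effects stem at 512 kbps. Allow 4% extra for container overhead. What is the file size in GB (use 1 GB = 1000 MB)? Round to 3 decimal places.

15.913 GB

311 min = 18660 s
Audio total: 448 + 512 = 960 kbps = 0.960 Mbps.
Total bitrate: 5.6 + 0.960 = 6.560 Mbps.
Stream data: 6.560 Mbps × 18660 s = 122409.6 Mb.
With 4% container overhead: ×1.04.
127,306 Mb ÷ 8 = 15,913 MB → 15.91 GB.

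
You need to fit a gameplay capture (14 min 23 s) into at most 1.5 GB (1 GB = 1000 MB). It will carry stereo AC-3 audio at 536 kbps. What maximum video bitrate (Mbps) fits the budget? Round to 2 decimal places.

Budget: 1.5 GB = 12000.0 Mb.
14 min 23 s = 863 s
Total bitrate budget: 12000.0 Mb / 863 s = 13.905 Mbps.
Audio: 536 kbps = 0.536 Mbps.
Video: 13.905 − 0.536 = 13.369 Mbps.

13.37 Mbps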